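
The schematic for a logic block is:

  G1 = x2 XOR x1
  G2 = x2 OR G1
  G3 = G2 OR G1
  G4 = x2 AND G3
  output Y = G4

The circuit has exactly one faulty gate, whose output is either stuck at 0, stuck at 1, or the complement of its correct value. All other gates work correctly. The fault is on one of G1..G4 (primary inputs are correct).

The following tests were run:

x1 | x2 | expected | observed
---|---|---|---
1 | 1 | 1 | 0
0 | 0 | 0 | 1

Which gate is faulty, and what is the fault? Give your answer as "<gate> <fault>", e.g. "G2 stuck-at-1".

Fault-free values for test 1 (x1=1, x2=1): G1=0, G2=1, G3=1, G4=1, giving Y=1. Observed 0.
Test 1: faults giving observed 0 are {G2 stuck-at-0, G2 inverted output, G3 stuck-at-0, G3 inverted output, G4 stuck-at-0, G4 inverted output}.
Test 2 (x1=0, x2=0): fault-free G1=0, G2=0, G3=0, G4=0 → 0; observed 1. Eliminates G2 stuck-at-0, G2 inverted output, G3 stuck-at-0, G3 inverted output, G4 stuck-at-0.
Only G4 inverted output is consistent with every test.

G4 inverted output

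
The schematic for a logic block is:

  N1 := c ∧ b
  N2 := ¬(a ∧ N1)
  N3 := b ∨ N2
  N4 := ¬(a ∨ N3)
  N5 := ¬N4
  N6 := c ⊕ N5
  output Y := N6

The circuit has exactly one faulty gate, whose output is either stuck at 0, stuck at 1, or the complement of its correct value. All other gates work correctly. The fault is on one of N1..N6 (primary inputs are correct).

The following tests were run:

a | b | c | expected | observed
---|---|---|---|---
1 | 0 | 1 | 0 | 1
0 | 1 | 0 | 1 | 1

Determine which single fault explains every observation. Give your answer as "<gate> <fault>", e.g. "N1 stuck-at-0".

N6 stuck-at-1

Fault-free values for test 1 (a=1, b=0, c=1): N1=0, N2=1, N3=1, N4=0, N5=1, N6=0, giving Y=0. Observed 1.
Test 1: faults giving observed 1 are {N4 stuck-at-1, N4 inverted output, N5 stuck-at-0, N5 inverted output, N6 stuck-at-1, N6 inverted output}.
Test 2 (a=0, b=1, c=0): fault-free N1=0, N2=1, N3=1, N4=0, N5=1, N6=1 → 1; observed 1. Eliminates N4 stuck-at-1, N4 inverted output, N5 stuck-at-0, N5 inverted output, N6 inverted output.
Only N6 stuck-at-1 is consistent with every test.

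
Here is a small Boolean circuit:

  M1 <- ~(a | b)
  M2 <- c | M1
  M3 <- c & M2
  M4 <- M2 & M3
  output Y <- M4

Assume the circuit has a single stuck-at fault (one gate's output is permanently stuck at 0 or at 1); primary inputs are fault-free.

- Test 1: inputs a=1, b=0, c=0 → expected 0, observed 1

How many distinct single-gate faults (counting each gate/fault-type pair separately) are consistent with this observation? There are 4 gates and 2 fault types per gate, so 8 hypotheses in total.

Fault-free: M1=0, M2=0, M3=0, M4=0 → 0. Observed 1.
  M1 stuck-at-0: output 0 ✗
  M1 stuck-at-1: output 0 ✗
  M2 stuck-at-0: output 0 ✗
  M2 stuck-at-1: output 0 ✗
  M3 stuck-at-0: output 0 ✗
  M3 stuck-at-1: output 0 ✗
  M4 stuck-at-0: output 0 ✗
  M4 stuck-at-1: output 1 ✓
Consistent faults: {M4 stuck-at-1} — 1 in all.

1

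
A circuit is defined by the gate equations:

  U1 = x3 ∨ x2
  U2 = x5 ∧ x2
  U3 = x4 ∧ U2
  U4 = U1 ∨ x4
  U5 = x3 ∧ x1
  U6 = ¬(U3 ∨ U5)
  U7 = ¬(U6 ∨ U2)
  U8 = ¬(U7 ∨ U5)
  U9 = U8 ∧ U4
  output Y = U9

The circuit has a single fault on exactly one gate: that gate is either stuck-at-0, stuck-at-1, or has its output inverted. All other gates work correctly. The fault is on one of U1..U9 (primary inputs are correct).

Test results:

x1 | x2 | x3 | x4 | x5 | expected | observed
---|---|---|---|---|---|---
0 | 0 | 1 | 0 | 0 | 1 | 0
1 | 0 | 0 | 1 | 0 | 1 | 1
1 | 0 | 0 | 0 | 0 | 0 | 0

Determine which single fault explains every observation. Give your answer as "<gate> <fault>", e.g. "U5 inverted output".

U1 stuck-at-0

Fault-free values for test 1 (x1=0, x2=0, x3=1, x4=0, x5=0): U1=1, U2=0, U3=0, U4=1, U5=0, U6=1, U7=0, U8=1, U9=1, giving Y=1. Observed 0.
Test 1: faults giving observed 0 are {U1 stuck-at-0, U1 inverted output, U3 stuck-at-1, U3 inverted output, U4 stuck-at-0, U4 inverted output, U5 stuck-at-1, U5 inverted output, U6 stuck-at-0, U6 inverted output, U7 stuck-at-1, U7 inverted output, U8 stuck-at-0, U8 inverted output, U9 stuck-at-0, U9 inverted output}.
Test 2 (x1=1, x2=0, x3=0, x4=1, x5=0): fault-free U1=0, U2=0, U3=0, U4=1, U5=0, U6=1, U7=0, U8=1, U9=1 → 1; observed 1. Eliminates U3 stuck-at-1, U3 inverted output, U4 stuck-at-0, U4 inverted output, U5 stuck-at-1, U5 inverted output, U6 stuck-at-0, U6 inverted output, U7 stuck-at-1, U7 inverted output, U8 stuck-at-0, U8 inverted output, U9 stuck-at-0, U9 inverted output.
Test 3 (x1=1, x2=0, x3=0, x4=0, x5=0): fault-free U1=0, U2=0, U3=0, U4=0, U5=0, U6=1, U7=0, U8=1, U9=0 → 0; observed 0. Eliminates U1 inverted output.
Only U1 stuck-at-0 is consistent with every test.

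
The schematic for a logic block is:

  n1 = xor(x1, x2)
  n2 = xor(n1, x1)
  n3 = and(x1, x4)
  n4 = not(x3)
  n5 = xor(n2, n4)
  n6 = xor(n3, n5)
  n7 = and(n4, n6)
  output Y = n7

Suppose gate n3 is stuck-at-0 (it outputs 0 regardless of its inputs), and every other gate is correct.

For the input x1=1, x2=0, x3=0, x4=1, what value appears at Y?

1

Propagate with n3 forced: n1=1, n2=0, n3=0 [stuck-at-0], n4=1, n5=1, n6=1, n7=1.
So Y = 1. (Without the fault it would be 0.)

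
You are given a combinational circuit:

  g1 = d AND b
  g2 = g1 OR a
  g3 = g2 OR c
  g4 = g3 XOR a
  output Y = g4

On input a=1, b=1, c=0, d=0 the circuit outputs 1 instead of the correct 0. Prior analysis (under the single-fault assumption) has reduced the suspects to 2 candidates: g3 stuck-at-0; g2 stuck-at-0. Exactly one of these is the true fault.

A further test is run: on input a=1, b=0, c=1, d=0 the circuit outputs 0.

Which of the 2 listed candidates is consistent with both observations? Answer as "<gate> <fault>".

Evaluate each candidate on input a=1, b=0, c=1, d=0:
  g3 stuck-at-0: g1=0, g2=1, g3=0 [stuck-at-0], g4=1 → 1 — eliminated
  g2 stuck-at-0: g1=0, g2=0 [stuck-at-0], g3=1, g4=0 → 0 — matches
Only g2 stuck-at-0 reproduces the observed 0.

g2 stuck-at-0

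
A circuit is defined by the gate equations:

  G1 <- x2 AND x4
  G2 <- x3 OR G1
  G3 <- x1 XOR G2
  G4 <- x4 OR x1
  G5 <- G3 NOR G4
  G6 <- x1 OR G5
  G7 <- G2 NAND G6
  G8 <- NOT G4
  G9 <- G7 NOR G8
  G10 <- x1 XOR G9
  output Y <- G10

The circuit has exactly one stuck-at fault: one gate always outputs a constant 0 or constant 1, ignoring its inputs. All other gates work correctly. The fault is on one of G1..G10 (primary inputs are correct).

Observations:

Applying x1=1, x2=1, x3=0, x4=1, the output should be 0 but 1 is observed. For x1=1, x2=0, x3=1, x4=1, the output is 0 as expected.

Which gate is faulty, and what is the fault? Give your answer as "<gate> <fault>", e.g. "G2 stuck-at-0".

Fault-free values for test 1 (x1=1, x2=1, x3=0, x4=1): G1=1, G2=1, G3=0, G4=1, G5=0, G6=1, G7=0, G8=0, G9=1, G10=0, giving Y=0. Observed 1.
Test 1: faults giving observed 1 are {G1 stuck-at-0, G2 stuck-at-0, G4 stuck-at-0, G6 stuck-at-0, G7 stuck-at-1, G8 stuck-at-1, G9 stuck-at-0, G10 stuck-at-1}.
Test 2 (x1=1, x2=0, x3=1, x4=1): fault-free G1=0, G2=1, G3=0, G4=1, G5=0, G6=1, G7=0, G8=0, G9=1, G10=0 → 0; observed 0. Eliminates G2 stuck-at-0, G4 stuck-at-0, G6 stuck-at-0, G7 stuck-at-1, G8 stuck-at-1, G9 stuck-at-0, G10 stuck-at-1.
Only G1 stuck-at-0 is consistent with every test.

G1 stuck-at-0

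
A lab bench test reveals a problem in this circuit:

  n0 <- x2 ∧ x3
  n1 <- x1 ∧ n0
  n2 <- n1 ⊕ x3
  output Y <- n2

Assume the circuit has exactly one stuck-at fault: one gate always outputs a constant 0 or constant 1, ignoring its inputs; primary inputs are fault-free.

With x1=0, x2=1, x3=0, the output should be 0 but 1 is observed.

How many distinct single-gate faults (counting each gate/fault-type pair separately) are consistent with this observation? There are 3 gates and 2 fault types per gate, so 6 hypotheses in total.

Fault-free: n0=0, n1=0, n2=0 → 0. Observed 1.
  n0 stuck-at-0: output 0 ✗
  n0 stuck-at-1: output 0 ✗
  n1 stuck-at-0: output 0 ✗
  n1 stuck-at-1: output 1 ✓
  n2 stuck-at-0: output 0 ✗
  n2 stuck-at-1: output 1 ✓
Consistent faults: {n1 stuck-at-1, n2 stuck-at-1} — 2 in all.

2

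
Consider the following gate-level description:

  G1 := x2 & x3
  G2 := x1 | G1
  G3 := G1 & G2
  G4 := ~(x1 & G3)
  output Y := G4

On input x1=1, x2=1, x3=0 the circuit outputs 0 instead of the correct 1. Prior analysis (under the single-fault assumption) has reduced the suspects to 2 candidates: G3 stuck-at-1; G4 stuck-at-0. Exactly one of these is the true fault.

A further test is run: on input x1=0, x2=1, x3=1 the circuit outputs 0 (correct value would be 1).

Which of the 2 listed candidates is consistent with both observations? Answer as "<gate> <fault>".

G4 stuck-at-0

Evaluate each candidate on input x1=0, x2=1, x3=1:
  G3 stuck-at-1: G1=1, G2=1, G3=1 [stuck-at-1], G4=1 → 1 — eliminated
  G4 stuck-at-0: G1=1, G2=1, G3=1, G4=0 [stuck-at-0] → 0 — matches
Only G4 stuck-at-0 reproduces the observed 0.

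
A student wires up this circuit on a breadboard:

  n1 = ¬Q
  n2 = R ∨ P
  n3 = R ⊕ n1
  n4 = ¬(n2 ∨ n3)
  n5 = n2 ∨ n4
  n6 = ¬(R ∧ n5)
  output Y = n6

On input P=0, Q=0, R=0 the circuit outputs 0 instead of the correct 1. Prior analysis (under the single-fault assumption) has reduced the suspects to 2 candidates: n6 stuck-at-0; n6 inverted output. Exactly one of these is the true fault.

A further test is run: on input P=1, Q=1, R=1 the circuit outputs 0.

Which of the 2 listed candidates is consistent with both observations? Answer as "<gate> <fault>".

Evaluate each candidate on input P=1, Q=1, R=1:
  n6 stuck-at-0: n1=0, n2=1, n3=1, n4=0, n5=1, n6=0 [stuck-at-0] → 0 — matches
  n6 inverted output: n1=0, n2=1, n3=1, n4=0, n5=1, n6=1 [inverted output] → 1 — eliminated
Only n6 stuck-at-0 reproduces the observed 0.

n6 stuck-at-0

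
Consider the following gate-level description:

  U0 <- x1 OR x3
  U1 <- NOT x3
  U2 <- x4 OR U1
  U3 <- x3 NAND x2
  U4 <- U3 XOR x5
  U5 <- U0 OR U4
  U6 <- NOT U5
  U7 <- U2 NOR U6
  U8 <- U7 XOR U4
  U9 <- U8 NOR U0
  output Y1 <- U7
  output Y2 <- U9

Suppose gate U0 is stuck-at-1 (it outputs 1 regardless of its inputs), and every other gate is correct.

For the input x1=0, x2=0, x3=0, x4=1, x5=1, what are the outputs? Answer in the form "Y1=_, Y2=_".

Y1=0, Y2=0

Propagate with U0 forced: U0=1 [stuck-at-1], U1=1, U2=1, U3=1, U4=0, U5=1, U6=0, U7=0, U8=0, U9=0.
So the outputs are Y1=0, Y2=0. (Without the fault they would be Y1=0, Y2=1.)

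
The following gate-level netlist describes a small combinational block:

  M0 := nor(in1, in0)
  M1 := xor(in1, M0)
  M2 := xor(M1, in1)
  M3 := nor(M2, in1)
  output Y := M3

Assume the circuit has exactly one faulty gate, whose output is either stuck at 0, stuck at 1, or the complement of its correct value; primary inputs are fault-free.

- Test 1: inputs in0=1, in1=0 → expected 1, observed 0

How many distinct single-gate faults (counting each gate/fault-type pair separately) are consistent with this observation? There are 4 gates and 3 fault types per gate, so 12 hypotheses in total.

8

Fault-free: M0=0, M1=0, M2=0, M3=1 → 1. Observed 0.
  M0 stuck-at-0: output 1 ✗
  M0 stuck-at-1: output 0 ✓
  M0 inverted output: output 0 ✓
  M1 stuck-at-0: output 1 ✗
  M1 stuck-at-1: output 0 ✓
  M1 inverted output: output 0 ✓
  M2 stuck-at-0: output 1 ✗
  M2 stuck-at-1: output 0 ✓
  M2 inverted output: output 0 ✓
  M3 stuck-at-0: output 0 ✓
  M3 stuck-at-1: output 1 ✗
  M3 inverted output: output 0 ✓
Consistent faults: {M0 stuck-at-1, M0 inverted output, M1 stuck-at-1, M1 inverted output, M2 stuck-at-1, M2 inverted output, M3 stuck-at-0, M3 inverted output} — 8 in all.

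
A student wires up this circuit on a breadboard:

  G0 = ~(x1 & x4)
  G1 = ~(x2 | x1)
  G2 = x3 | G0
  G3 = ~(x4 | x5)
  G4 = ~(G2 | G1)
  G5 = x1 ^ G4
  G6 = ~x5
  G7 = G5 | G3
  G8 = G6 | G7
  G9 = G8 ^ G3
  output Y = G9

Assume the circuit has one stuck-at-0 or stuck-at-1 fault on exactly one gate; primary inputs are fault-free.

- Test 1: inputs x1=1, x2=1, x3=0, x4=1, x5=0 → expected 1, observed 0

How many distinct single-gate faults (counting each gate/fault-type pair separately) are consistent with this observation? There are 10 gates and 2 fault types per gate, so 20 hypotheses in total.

Fault-free: G0=0, G1=0, G2=0, G3=0, G4=1, G5=0, G6=1, G7=0, G8=1, G9=1 → 1. Observed 0.
  G0: none of the 2 fault types match ✗
  G1: none of the 2 fault types match ✗
  G2: none of the 2 fault types match ✗
  G3: stuck-at-1 ✓; others ✗
  G4: none of the 2 fault types match ✗
  G5: none of the 2 fault types match ✗
  G6: stuck-at-0 ✓; others ✗
  G7: none of the 2 fault types match ✗
  G8: stuck-at-0 ✓; others ✗
  G9: stuck-at-0 ✓; others ✗
Consistent faults: {G3 stuck-at-1, G6 stuck-at-0, G8 stuck-at-0, G9 stuck-at-0} — 4 in all.

4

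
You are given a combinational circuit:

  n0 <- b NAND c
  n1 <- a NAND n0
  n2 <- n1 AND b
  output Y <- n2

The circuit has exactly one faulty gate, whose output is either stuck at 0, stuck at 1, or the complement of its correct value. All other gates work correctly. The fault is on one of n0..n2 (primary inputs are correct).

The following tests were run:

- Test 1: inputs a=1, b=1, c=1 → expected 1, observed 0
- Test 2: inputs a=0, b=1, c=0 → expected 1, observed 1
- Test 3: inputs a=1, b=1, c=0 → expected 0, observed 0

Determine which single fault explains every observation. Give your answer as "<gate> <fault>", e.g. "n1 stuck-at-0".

Fault-free values for test 1 (a=1, b=1, c=1): n0=0, n1=1, n2=1, giving Y=1. Observed 0.
Test 1: faults giving observed 0 are {n0 stuck-at-1, n0 inverted output, n1 stuck-at-0, n1 inverted output, n2 stuck-at-0, n2 inverted output}.
Test 2 (a=0, b=1, c=0): fault-free n0=1, n1=1, n2=1 → 1; observed 1. Eliminates n1 stuck-at-0, n1 inverted output, n2 stuck-at-0, n2 inverted output.
Test 3 (a=1, b=1, c=0): fault-free n0=1, n1=0, n2=0 → 0; observed 0. Eliminates n0 inverted output.
Only n0 stuck-at-1 is consistent with every test.

n0 stuck-at-1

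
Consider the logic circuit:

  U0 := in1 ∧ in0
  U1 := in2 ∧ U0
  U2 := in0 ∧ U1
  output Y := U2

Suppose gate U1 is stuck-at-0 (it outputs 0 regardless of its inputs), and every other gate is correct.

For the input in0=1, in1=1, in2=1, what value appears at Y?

Propagate with U1 forced: U0=1, U1=0 [stuck-at-0], U2=0.
So Y = 0. (Without the fault it would be 1.)

0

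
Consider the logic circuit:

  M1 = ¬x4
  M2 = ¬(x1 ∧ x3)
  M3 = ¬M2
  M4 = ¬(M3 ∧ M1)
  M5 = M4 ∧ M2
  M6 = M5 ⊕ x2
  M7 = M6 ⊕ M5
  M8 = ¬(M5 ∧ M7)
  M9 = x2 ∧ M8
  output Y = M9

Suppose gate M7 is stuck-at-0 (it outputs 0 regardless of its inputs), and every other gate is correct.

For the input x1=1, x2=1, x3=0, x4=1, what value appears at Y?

1

Propagate with M7 forced: M1=0, M2=1, M3=0, M4=1, M5=1, M6=0, M7=0 [stuck-at-0], M8=1, M9=1.
So Y = 1. (Without the fault it would be 0.)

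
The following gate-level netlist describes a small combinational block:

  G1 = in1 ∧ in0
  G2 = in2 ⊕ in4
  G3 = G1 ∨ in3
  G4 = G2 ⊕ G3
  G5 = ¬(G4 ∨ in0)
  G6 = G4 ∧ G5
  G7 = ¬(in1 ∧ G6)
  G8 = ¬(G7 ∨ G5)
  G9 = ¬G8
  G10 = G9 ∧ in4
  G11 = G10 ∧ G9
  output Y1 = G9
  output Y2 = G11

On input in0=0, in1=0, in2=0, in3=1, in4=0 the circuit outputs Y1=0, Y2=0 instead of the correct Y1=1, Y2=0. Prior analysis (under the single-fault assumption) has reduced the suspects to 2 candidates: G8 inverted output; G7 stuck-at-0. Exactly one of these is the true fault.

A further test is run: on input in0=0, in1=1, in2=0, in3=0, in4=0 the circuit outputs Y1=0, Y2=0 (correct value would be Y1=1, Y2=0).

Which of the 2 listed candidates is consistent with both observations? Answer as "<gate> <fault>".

Evaluate each candidate on input in0=0, in1=1, in2=0, in3=0, in4=0:
  G8 inverted output: G1=0, G2=0, G3=0, G4=0, G5=1, G6=0, G7=1, G8=1 [inverted output], G9=0, G10=0, G11=0 → Y1=0, Y2=0 — matches
  G7 stuck-at-0: G1=0, G2=0, G3=0, G4=0, G5=1, G6=0, G7=0 [stuck-at-0], G8=0, G9=1, G10=0, G11=0 → Y1=1, Y2=0 — eliminated
Only G8 inverted output reproduces the observed Y1=0, Y2=0.

G8 inverted output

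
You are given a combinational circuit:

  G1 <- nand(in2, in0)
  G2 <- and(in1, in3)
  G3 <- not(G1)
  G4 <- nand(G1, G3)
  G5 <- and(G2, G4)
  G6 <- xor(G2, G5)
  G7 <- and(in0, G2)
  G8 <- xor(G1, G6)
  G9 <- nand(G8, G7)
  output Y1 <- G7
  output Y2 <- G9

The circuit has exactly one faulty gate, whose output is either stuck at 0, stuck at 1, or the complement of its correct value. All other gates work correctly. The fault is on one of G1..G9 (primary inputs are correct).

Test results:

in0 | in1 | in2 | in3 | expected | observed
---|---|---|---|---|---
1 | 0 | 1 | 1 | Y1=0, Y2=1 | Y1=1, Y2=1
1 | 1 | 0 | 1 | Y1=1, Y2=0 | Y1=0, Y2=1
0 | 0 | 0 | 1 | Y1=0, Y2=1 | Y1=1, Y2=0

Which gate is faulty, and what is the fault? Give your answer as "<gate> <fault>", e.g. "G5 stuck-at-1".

G7 inverted output

Fault-free values for test 1 (in0=1, in1=0, in2=1, in3=1): G1=0, G2=0, G3=1, G4=1, G5=0, G6=0, G7=0, G8=0, G9=1, giving Y1=0, Y2=1. Observed Y1=1, Y2=1.
Test 1: faults giving observed Y1=1, Y2=1 are {G2 stuck-at-1, G2 inverted output, G7 stuck-at-1, G7 inverted output}.
Test 2 (in0=1, in1=1, in2=0, in3=1): fault-free G1=1, G2=1, G3=0, G4=1, G5=1, G6=0, G7=1, G8=1, G9=0 → Y1=1, Y2=0; observed Y1=0, Y2=1. Eliminates G2 stuck-at-1, G7 stuck-at-1.
Test 3 (in0=0, in1=0, in2=0, in3=1): fault-free G1=1, G2=0, G3=0, G4=1, G5=0, G6=0, G7=0, G8=1, G9=1 → Y1=0, Y2=1; observed Y1=1, Y2=0. Eliminates G2 inverted output.
Only G7 inverted output is consistent with every test.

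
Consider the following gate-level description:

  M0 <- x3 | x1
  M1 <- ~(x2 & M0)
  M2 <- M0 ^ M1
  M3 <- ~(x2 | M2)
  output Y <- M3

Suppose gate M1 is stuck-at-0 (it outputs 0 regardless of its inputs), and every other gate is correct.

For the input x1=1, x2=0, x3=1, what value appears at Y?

0

Propagate with M1 forced: M0=1, M1=0 [stuck-at-0], M2=1, M3=0.
So Y = 0. (Without the fault it would be 1.)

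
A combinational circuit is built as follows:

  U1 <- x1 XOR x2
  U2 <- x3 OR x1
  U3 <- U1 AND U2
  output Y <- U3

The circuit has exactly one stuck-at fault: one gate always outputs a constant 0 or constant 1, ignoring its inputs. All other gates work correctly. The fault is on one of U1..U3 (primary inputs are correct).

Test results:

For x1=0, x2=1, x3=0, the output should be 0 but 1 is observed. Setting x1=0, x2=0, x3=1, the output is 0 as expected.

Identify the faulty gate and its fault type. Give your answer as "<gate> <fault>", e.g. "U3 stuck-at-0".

Fault-free values for test 1 (x1=0, x2=1, x3=0): U1=1, U2=0, U3=0, giving Y=0. Observed 1.
Test 1: faults giving observed 1 are {U2 stuck-at-1, U3 stuck-at-1}.
Test 2 (x1=0, x2=0, x3=1): fault-free U1=0, U2=1, U3=0 → 0; observed 0. Eliminates U3 stuck-at-1.
Only U2 stuck-at-1 is consistent with every test.

U2 stuck-at-1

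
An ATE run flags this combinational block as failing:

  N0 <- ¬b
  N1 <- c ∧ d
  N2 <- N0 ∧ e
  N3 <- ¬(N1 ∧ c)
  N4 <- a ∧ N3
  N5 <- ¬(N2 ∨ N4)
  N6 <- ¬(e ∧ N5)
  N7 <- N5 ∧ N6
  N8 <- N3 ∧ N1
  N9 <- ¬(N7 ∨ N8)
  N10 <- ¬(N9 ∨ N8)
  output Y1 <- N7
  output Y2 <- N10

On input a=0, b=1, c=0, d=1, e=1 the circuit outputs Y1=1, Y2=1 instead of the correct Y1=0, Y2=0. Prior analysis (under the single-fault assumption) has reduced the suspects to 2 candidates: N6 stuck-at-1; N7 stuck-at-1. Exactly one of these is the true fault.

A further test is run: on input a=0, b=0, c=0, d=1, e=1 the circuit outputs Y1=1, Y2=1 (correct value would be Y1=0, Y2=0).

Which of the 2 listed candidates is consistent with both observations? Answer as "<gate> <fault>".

N7 stuck-at-1

Evaluate each candidate on input a=0, b=0, c=0, d=1, e=1:
  N6 stuck-at-1: N0=1, N1=0, N2=1, N3=1, N4=0, N5=0, N6=1 [stuck-at-1], N7=0, N8=0, N9=1, N10=0 → Y1=0, Y2=0 — eliminated
  N7 stuck-at-1: N0=1, N1=0, N2=1, N3=1, N4=0, N5=0, N6=1, N7=1 [stuck-at-1], N8=0, N9=0, N10=1 → Y1=1, Y2=1 — matches
Only N7 stuck-at-1 reproduces the observed Y1=1, Y2=1.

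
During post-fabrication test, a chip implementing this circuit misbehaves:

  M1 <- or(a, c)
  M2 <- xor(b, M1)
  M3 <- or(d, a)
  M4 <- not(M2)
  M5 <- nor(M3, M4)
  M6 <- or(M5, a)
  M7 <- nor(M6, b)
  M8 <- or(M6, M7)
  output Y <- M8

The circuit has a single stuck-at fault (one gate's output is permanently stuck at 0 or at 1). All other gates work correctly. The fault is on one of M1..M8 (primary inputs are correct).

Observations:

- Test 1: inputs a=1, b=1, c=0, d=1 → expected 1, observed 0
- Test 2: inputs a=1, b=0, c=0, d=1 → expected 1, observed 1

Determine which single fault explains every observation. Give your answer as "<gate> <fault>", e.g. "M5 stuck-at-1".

M6 stuck-at-0

Fault-free values for test 1 (a=1, b=1, c=0, d=1): M1=1, M2=0, M3=1, M4=1, M5=0, M6=1, M7=0, M8=1, giving Y=1. Observed 0.
Test 1: faults giving observed 0 are {M6 stuck-at-0, M8 stuck-at-0}.
Test 2 (a=1, b=0, c=0, d=1): fault-free M1=1, M2=1, M3=1, M4=0, M5=0, M6=1, M7=0, M8=1 → 1; observed 1. Eliminates M8 stuck-at-0.
Only M6 stuck-at-0 is consistent with every test.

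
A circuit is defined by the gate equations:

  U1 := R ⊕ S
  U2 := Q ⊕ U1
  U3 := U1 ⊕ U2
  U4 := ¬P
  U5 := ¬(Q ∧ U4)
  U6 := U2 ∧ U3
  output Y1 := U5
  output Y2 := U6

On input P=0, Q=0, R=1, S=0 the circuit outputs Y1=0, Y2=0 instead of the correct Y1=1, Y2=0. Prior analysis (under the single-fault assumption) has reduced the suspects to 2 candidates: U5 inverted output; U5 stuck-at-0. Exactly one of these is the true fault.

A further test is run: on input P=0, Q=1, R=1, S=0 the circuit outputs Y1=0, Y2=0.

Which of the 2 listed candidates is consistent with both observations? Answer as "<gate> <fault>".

Evaluate each candidate on input P=0, Q=1, R=1, S=0:
  U5 inverted output: U1=1, U2=0, U3=1, U4=1, U5=1 [inverted output], U6=0 → Y1=1, Y2=0 — eliminated
  U5 stuck-at-0: U1=1, U2=0, U3=1, U4=1, U5=0 [stuck-at-0], U6=0 → Y1=0, Y2=0 — matches
Only U5 stuck-at-0 reproduces the observed Y1=0, Y2=0.

U5 stuck-at-0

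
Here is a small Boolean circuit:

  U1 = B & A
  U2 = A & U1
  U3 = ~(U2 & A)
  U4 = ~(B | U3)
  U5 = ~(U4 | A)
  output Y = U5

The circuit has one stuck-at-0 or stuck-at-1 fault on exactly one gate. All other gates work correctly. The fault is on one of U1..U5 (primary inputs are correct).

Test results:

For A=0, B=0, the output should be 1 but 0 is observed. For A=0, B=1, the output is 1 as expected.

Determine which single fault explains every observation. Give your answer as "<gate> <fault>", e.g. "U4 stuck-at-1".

Fault-free values for test 1 (A=0, B=0): U1=0, U2=0, U3=1, U4=0, U5=1, giving Y=1. Observed 0.
Test 1: faults giving observed 0 are {U3 stuck-at-0, U4 stuck-at-1, U5 stuck-at-0}.
Test 2 (A=0, B=1): fault-free U1=0, U2=0, U3=1, U4=0, U5=1 → 1; observed 1. Eliminates U4 stuck-at-1, U5 stuck-at-0.
Only U3 stuck-at-0 is consistent with every test.

U3 stuck-at-0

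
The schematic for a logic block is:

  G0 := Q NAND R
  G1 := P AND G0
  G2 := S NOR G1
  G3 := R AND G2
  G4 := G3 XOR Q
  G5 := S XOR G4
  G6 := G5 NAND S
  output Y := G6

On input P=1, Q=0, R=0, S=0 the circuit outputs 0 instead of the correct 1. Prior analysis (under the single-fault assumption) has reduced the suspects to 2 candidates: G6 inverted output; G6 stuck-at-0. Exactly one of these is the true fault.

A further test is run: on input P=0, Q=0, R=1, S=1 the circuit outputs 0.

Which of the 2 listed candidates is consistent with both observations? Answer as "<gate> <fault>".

G6 stuck-at-0

Evaluate each candidate on input P=0, Q=0, R=1, S=1:
  G6 inverted output: G0=1, G1=0, G2=0, G3=0, G4=0, G5=1, G6=1 [inverted output] → 1 — eliminated
  G6 stuck-at-0: G0=1, G1=0, G2=0, G3=0, G4=0, G5=1, G6=0 [stuck-at-0] → 0 — matches
Only G6 stuck-at-0 reproduces the observed 0.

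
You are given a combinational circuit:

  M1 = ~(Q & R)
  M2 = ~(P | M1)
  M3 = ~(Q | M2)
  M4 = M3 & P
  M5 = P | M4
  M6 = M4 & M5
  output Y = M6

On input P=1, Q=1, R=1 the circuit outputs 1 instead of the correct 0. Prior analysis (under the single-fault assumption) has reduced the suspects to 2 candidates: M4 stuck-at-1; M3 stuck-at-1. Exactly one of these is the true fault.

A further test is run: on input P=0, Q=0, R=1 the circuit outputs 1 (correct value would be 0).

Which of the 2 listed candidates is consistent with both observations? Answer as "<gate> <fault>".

Evaluate each candidate on input P=0, Q=0, R=1:
  M4 stuck-at-1: M1=1, M2=0, M3=1, M4=1 [stuck-at-1], M5=1, M6=1 → 1 — matches
  M3 stuck-at-1: M1=1, M2=0, M3=1 [stuck-at-1], M4=0, M5=0, M6=0 → 0 — eliminated
Only M4 stuck-at-1 reproduces the observed 1.

M4 stuck-at-1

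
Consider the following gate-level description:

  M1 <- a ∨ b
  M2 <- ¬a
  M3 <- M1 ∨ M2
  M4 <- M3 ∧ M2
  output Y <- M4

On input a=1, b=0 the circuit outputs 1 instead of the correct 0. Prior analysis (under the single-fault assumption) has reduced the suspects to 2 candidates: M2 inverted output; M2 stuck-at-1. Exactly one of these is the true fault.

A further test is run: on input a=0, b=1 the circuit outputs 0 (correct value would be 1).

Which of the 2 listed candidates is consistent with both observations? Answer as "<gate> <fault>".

M2 inverted output

Evaluate each candidate on input a=0, b=1:
  M2 inverted output: M1=1, M2=0 [inverted output], M3=1, M4=0 → 0 — matches
  M2 stuck-at-1: M1=1, M2=1 [stuck-at-1], M3=1, M4=1 → 1 — eliminated
Only M2 inverted output reproduces the observed 0.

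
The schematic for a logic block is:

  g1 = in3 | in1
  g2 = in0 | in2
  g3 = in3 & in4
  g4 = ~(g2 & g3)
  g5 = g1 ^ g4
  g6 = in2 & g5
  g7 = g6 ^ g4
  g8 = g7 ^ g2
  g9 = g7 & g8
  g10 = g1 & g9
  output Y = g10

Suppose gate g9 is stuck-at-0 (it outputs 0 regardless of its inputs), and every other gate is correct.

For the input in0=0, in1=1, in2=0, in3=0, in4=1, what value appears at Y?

Propagate with g9 forced: g1=1, g2=0, g3=0, g4=1, g5=0, g6=0, g7=1, g8=1, g9=0 [stuck-at-0], g10=0.
So Y = 0. (Without the fault it would be 1.)

0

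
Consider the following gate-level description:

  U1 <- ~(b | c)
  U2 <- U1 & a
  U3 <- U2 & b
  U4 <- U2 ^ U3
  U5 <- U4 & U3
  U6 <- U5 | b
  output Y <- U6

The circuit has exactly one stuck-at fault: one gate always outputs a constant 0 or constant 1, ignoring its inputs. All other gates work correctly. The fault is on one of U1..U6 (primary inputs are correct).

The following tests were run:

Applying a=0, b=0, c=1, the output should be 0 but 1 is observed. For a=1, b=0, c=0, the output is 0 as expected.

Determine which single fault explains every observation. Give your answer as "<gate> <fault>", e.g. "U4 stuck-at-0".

Fault-free values for test 1 (a=0, b=0, c=1): U1=0, U2=0, U3=0, U4=0, U5=0, U6=0, giving Y=0. Observed 1.
Test 1: faults giving observed 1 are {U3 stuck-at-1, U5 stuck-at-1, U6 stuck-at-1}.
Test 2 (a=1, b=0, c=0): fault-free U1=1, U2=1, U3=0, U4=1, U5=0, U6=0 → 0; observed 0. Eliminates U5 stuck-at-1, U6 stuck-at-1.
Only U3 stuck-at-1 is consistent with every test.

U3 stuck-at-1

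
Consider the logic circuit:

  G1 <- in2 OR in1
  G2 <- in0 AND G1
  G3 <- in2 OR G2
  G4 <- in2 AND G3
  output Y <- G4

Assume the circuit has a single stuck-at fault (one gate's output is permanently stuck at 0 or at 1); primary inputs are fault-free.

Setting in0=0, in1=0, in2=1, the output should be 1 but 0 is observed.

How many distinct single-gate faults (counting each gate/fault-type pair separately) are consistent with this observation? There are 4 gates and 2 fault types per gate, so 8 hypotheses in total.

Fault-free: G1=1, G2=0, G3=1, G4=1 → 1. Observed 0.
  G1 stuck-at-0: output 1 ✗
  G1 stuck-at-1: output 1 ✗
  G2 stuck-at-0: output 1 ✗
  G2 stuck-at-1: output 1 ✗
  G3 stuck-at-0: output 0 ✓
  G3 stuck-at-1: output 1 ✗
  G4 stuck-at-0: output 0 ✓
  G4 stuck-at-1: output 1 ✗
Consistent faults: {G3 stuck-at-0, G4 stuck-at-0} — 2 in all.

2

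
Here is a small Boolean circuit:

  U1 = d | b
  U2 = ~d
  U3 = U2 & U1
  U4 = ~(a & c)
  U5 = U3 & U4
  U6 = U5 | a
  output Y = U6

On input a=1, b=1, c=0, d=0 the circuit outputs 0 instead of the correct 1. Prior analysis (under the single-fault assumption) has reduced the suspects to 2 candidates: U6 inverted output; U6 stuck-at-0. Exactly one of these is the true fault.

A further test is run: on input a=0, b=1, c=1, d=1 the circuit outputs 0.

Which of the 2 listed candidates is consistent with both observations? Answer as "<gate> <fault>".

Evaluate each candidate on input a=0, b=1, c=1, d=1:
  U6 inverted output: U1=1, U2=0, U3=0, U4=1, U5=0, U6=1 [inverted output] → 1 — eliminated
  U6 stuck-at-0: U1=1, U2=0, U3=0, U4=1, U5=0, U6=0 [stuck-at-0] → 0 — matches
Only U6 stuck-at-0 reproduces the observed 0.

U6 stuck-at-0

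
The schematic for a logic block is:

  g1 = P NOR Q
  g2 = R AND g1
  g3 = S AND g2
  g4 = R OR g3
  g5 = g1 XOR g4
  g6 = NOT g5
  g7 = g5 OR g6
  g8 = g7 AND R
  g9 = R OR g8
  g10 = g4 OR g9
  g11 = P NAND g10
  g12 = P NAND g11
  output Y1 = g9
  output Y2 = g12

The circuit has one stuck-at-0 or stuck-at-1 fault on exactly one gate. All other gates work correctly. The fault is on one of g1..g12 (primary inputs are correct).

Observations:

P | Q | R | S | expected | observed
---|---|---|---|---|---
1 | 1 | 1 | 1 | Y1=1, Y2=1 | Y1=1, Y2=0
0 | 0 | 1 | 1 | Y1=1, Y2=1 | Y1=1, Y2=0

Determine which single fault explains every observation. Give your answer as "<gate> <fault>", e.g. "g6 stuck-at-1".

Fault-free values for test 1 (P=1, Q=1, R=1, S=1): g1=0, g2=0, g3=0, g4=1, g5=1, g6=0, g7=1, g8=1, g9=1, g10=1, g11=0, g12=1, giving Y1=1, Y2=1. Observed Y1=1, Y2=0.
Test 1: faults giving observed Y1=1, Y2=0 are {g10 stuck-at-0, g11 stuck-at-1, g12 stuck-at-0}.
Test 2 (P=0, Q=0, R=1, S=1): fault-free g1=1, g2=1, g3=1, g4=1, g5=0, g6=1, g7=1, g8=1, g9=1, g10=1, g11=1, g12=1 → Y1=1, Y2=1; observed Y1=1, Y2=0. Eliminates g10 stuck-at-0, g11 stuck-at-1.
Only g12 stuck-at-0 is consistent with every test.

g12 stuck-at-0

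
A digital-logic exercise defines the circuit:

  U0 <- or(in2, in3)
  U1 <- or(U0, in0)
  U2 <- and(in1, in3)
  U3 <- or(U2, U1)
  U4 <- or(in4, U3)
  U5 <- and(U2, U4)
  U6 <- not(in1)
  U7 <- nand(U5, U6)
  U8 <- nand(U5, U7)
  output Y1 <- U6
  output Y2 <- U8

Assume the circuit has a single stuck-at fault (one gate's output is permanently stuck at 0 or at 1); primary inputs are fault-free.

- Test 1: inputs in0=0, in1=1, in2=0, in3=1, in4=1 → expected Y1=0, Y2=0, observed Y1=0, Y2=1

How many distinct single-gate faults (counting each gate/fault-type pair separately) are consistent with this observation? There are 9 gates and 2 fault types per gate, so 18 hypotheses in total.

5

Fault-free: U0=1, U1=1, U2=1, U3=1, U4=1, U5=1, U6=0, U7=1, U8=0 → Y1=0, Y2=0. Observed Y1=0, Y2=1.
  U0: none of the 2 fault types match ✗
  U1: none of the 2 fault types match ✗
  U2: stuck-at-0 ✓; others ✗
  U3: none of the 2 fault types match ✗
  U4: stuck-at-0 ✓; others ✗
  U5: stuck-at-0 ✓; others ✗
  U6: none of the 2 fault types match ✗
  U7: stuck-at-0 ✓; others ✗
  U8: stuck-at-1 ✓; others ✗
Consistent faults: {U2 stuck-at-0, U4 stuck-at-0, U5 stuck-at-0, U7 stuck-at-0, U8 stuck-at-1} — 5 in all.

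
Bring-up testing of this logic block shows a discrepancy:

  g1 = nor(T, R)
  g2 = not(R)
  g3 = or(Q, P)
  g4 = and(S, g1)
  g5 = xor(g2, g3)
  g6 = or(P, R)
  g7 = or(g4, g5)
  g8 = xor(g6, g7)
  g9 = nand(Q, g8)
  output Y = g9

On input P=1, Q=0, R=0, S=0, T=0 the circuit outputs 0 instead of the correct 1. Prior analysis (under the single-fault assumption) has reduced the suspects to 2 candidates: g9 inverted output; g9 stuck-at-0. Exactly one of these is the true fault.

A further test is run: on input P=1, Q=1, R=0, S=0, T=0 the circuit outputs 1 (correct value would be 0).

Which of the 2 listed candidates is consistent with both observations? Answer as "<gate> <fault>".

g9 inverted output

Evaluate each candidate on input P=1, Q=1, R=0, S=0, T=0:
  g9 inverted output: g1=1, g2=1, g3=1, g4=0, g5=0, g6=1, g7=0, g8=1, g9=1 [inverted output] → 1 — matches
  g9 stuck-at-0: g1=1, g2=1, g3=1, g4=0, g5=0, g6=1, g7=0, g8=1, g9=0 [stuck-at-0] → 0 — eliminated
Only g9 inverted output reproduces the observed 1.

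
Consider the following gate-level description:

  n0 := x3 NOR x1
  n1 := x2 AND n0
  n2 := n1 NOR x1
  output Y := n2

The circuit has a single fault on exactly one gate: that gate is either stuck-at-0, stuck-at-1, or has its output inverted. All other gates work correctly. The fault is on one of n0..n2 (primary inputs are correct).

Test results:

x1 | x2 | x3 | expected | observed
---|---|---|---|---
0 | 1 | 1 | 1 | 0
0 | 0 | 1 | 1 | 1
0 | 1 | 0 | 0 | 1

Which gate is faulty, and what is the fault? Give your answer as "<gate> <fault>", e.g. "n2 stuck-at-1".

Fault-free values for test 1 (x1=0, x2=1, x3=1): n0=0, n1=0, n2=1, giving Y=1. Observed 0.
Test 1: faults giving observed 0 are {n0 stuck-at-1, n0 inverted output, n1 stuck-at-1, n1 inverted output, n2 stuck-at-0, n2 inverted output}.
Test 2 (x1=0, x2=0, x3=1): fault-free n0=0, n1=0, n2=1 → 1; observed 1. Eliminates n1 stuck-at-1, n1 inverted output, n2 stuck-at-0, n2 inverted output.
Test 3 (x1=0, x2=1, x3=0): fault-free n0=1, n1=1, n2=0 → 0; observed 1. Eliminates n0 stuck-at-1.
Only n0 inverted output is consistent with every test.

n0 inverted output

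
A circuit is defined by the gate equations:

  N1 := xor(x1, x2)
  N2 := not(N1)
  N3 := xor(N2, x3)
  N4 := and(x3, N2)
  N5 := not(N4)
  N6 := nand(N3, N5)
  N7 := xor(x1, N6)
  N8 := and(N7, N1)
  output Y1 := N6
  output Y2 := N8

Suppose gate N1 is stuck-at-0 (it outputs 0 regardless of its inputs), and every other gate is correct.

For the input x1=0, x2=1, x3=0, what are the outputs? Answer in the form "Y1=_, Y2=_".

Y1=0, Y2=0

Propagate with N1 forced: N1=0 [stuck-at-0], N2=1, N3=1, N4=0, N5=1, N6=0, N7=0, N8=0.
So the outputs are Y1=0, Y2=0. (Without the fault they would be Y1=1, Y2=1.)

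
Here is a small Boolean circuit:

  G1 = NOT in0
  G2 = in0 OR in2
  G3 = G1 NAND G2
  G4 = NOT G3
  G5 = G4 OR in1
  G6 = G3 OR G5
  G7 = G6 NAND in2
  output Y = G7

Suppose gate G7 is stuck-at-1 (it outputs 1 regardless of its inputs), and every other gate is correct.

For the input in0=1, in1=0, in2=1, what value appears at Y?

1

Propagate with G7 forced: G1=0, G2=1, G3=1, G4=0, G5=0, G6=1, G7=1 [stuck-at-1].
So Y = 1. (Without the fault it would be 0.)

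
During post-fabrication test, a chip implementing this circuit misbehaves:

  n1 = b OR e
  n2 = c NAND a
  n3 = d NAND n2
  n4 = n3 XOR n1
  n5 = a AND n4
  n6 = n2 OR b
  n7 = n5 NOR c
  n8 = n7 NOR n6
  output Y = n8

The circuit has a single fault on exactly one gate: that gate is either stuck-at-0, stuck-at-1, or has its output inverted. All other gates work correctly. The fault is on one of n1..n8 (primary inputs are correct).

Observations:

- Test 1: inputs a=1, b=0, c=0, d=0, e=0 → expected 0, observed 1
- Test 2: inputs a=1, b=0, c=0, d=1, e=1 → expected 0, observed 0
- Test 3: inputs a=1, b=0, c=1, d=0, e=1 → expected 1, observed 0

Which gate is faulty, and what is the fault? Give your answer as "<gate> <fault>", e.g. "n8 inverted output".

n2 inverted output

Fault-free values for test 1 (a=1, b=0, c=0, d=0, e=0): n1=0, n2=1, n3=1, n4=1, n5=1, n6=1, n7=0, n8=0, giving Y=0. Observed 1.
Test 1: faults giving observed 1 are {n2 stuck-at-0, n2 inverted output, n6 stuck-at-0, n6 inverted output, n8 stuck-at-1, n8 inverted output}.
Test 2 (a=1, b=0, c=0, d=1, e=1): fault-free n1=1, n2=1, n3=0, n4=1, n5=1, n6=1, n7=0, n8=0 → 0; observed 0. Eliminates n6 stuck-at-0, n6 inverted output, n8 stuck-at-1, n8 inverted output.
Test 3 (a=1, b=0, c=1, d=0, e=1): fault-free n1=1, n2=0, n3=1, n4=0, n5=0, n6=0, n7=0, n8=1 → 1; observed 0. Eliminates n2 stuck-at-0.
Only n2 inverted output is consistent with every test.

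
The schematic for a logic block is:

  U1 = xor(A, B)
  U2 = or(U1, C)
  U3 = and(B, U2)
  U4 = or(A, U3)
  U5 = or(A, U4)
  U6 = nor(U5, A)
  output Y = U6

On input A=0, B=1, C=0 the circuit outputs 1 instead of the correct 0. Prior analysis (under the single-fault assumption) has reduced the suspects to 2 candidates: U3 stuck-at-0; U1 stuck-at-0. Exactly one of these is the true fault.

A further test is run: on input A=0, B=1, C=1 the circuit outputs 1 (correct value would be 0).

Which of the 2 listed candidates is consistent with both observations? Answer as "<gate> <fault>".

Evaluate each candidate on input A=0, B=1, C=1:
  U3 stuck-at-0: U1=1, U2=1, U3=0 [stuck-at-0], U4=0, U5=0, U6=1 → 1 — matches
  U1 stuck-at-0: U1=0 [stuck-at-0], U2=1, U3=1, U4=1, U5=1, U6=0 → 0 — eliminated
Only U3 stuck-at-0 reproduces the observed 1.

U3 stuck-at-0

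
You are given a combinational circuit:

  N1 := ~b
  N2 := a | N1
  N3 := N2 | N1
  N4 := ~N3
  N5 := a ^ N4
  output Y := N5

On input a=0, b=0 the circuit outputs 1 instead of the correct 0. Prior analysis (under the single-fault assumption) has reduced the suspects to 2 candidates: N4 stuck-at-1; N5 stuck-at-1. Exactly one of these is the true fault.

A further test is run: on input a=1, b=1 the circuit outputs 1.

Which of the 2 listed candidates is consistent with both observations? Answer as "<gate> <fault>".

N5 stuck-at-1

Evaluate each candidate on input a=1, b=1:
  N4 stuck-at-1: N1=0, N2=1, N3=1, N4=1 [stuck-at-1], N5=0 → 0 — eliminated
  N5 stuck-at-1: N1=0, N2=1, N3=1, N4=0, N5=1 [stuck-at-1] → 1 — matches
Only N5 stuck-at-1 reproduces the observed 1.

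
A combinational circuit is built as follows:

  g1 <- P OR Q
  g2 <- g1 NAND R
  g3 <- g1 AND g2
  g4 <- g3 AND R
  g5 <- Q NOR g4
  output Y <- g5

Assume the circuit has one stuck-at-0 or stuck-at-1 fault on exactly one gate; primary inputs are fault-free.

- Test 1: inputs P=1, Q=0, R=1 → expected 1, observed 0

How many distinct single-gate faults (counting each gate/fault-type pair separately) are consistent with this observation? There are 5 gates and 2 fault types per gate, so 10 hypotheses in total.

4

Fault-free: g1=1, g2=0, g3=0, g4=0, g5=1 → 1. Observed 0.
  g1 stuck-at-0: output 1 ✗
  g1 stuck-at-1: output 1 ✗
  g2 stuck-at-0: output 1 ✗
  g2 stuck-at-1: output 0 ✓
  g3 stuck-at-0: output 1 ✗
  g3 stuck-at-1: output 0 ✓
  g4 stuck-at-0: output 1 ✗
  g4 stuck-at-1: output 0 ✓
  g5 stuck-at-0: output 0 ✓
  g5 stuck-at-1: output 1 ✗
Consistent faults: {g2 stuck-at-1, g3 stuck-at-1, g4 stuck-at-1, g5 stuck-at-0} — 4 in all.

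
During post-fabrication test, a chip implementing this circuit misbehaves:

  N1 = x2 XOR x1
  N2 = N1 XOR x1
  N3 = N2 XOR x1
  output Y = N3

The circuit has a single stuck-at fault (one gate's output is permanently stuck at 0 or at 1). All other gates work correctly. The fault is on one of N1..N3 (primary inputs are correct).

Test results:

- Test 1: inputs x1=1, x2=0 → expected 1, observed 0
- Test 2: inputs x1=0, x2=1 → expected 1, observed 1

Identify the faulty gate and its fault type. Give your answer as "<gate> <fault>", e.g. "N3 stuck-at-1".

N2 stuck-at-1

Fault-free values for test 1 (x1=1, x2=0): N1=1, N2=0, N3=1, giving Y=1. Observed 0.
Test 1: faults giving observed 0 are {N1 stuck-at-0, N2 stuck-at-1, N3 stuck-at-0}.
Test 2 (x1=0, x2=1): fault-free N1=1, N2=1, N3=1 → 1; observed 1. Eliminates N1 stuck-at-0, N3 stuck-at-0.
Only N2 stuck-at-1 is consistent with every test.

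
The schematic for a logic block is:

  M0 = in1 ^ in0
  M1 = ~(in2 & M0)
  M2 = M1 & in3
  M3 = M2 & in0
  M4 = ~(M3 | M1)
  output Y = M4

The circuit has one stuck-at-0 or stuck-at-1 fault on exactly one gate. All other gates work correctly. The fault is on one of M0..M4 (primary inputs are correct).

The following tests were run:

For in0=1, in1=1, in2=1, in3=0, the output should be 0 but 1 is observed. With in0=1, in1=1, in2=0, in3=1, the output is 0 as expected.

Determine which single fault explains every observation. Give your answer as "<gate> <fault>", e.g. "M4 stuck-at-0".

M0 stuck-at-1

Fault-free values for test 1 (in0=1, in1=1, in2=1, in3=0): M0=0, M1=1, M2=0, M3=0, M4=0, giving Y=0. Observed 1.
Test 1: faults giving observed 1 are {M0 stuck-at-1, M1 stuck-at-0, M4 stuck-at-1}.
Test 2 (in0=1, in1=1, in2=0, in3=1): fault-free M0=0, M1=1, M2=1, M3=1, M4=0 → 0; observed 0. Eliminates M1 stuck-at-0, M4 stuck-at-1.
Only M0 stuck-at-1 is consistent with every test.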